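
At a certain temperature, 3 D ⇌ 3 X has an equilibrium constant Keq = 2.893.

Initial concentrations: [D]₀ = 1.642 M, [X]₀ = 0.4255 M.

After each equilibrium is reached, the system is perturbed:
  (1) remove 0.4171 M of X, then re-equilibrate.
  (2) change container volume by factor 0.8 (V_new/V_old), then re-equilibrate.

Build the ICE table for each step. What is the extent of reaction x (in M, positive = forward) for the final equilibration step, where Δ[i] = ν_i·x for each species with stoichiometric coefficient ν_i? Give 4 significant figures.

x = 0 M

Q₀ = 0.0174 vs Keq = 2.893 ⇒ Q<K, forward
Step 1:
                   D          X
  init         1.642     0.4255
  Δ          -0.7894     0.7894
  eq          0.8526      1.215
  solve Keq expr → x = 0.2631; check Q = 2.893
Then remove 0.4171 M of X.
Step 2:
                   D          X
  init        0.8526     0.7978
  Δ           -0.172      0.172
  eq          0.6806     0.9698
  solve Keq expr → x = 0.05734; check Q = 2.893
Then change container volume by factor 0.8 (V_new/V_old).
Step 3:
                   D          X
  init        0.8508      1.212
  Δ                0          0
  eq          0.8508      1.212
  solve Keq expr → x = 0; check Q = 2.893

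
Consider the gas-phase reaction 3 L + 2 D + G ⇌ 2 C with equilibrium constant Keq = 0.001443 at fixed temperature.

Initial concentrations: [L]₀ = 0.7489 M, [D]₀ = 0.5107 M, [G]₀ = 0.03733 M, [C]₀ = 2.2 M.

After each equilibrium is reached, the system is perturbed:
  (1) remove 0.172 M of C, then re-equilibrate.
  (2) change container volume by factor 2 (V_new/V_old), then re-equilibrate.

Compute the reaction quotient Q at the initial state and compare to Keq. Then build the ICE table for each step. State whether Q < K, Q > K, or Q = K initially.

Q₀ = 1184; Q > K (proceeds reverse)

Q₀ = 1184 vs Keq = 0.001443 ⇒ Q>K, reverse
Step 1:
                   L          D          G          C
  Initial     0.7489     0.5107    0.03733        2.2
  Change       2.573      1.716     0.8578     -1.716
  Equil        3.322      2.226     0.8951     0.4845
  solve Keq expr → x = -0.8578; check Q = 0.001443
Then remove 0.172 M of C.
Step 2:
                   L          D          G          C
  Initial      3.322      2.226     0.8951     0.3125
  Change     -0.1565    -0.1043   -0.05217     0.1043
  Equil        3.166      2.122     0.8429     0.4168
  solve Keq expr → x = 0.05217; check Q = 0.001443
Then change container volume by factor 2 (V_new/V_old).
Step 3:
                   L          D          G          C
  Initial      1.583      1.061     0.4215     0.2084
  Change      0.1995      0.133    0.06651     -0.133
  Equil        1.782      1.194      0.488    0.07539
  solve Keq expr → x = -0.06651; check Q = 0.001443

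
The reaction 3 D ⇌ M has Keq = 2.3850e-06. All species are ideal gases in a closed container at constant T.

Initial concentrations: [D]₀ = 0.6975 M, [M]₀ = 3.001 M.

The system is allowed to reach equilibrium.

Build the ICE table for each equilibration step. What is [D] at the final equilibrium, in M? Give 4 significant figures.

[D]_eq = 9.694 M

Q₀ = 8.844 vs Keq = 2.3850e-06 ⇒ Q>K, reverse
Step 1:
                    D           M
  init         0.6975       3.001
  Δ             8.996      -2.999
  eq            9.694    0.002173
  solve Keq expr → x = -2.999; check Q = 2.3850e-06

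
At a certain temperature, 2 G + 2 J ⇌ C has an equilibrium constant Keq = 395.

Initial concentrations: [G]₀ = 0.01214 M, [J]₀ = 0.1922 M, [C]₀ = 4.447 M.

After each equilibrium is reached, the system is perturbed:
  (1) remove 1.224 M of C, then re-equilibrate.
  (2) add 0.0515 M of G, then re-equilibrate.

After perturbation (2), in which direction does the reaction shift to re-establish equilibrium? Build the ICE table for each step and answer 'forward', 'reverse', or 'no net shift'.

Direction: forward

Q₀ = 8.1681e+05 vs Keq = 395 ⇒ Q>K, reverse
Step 1:
                    G           J           C
  init        0.01214      0.1922       4.447
  Δ            0.2337      0.2337     -0.1168
  eq           0.2458      0.4259        4.33
  solve Keq expr → x = -0.1168; check Q = 395
Then remove 1.224 M of C.
Step 2:
                    G           J           C
  init         0.2458      0.4259       3.106
  Δ          -0.02449    -0.02449     0.01224
  eq           0.2213      0.4014       3.118
  solve Keq expr → x = 0.01224; check Q = 395
Then add 0.0515 M of G.
Step 3:
                    G           J           C
  init         0.2728      0.4014       3.118
  Δ          -0.03183    -0.03183     0.01591
  eq            0.241      0.3696       3.134
  solve Keq expr → x = 0.01591; check Q = 395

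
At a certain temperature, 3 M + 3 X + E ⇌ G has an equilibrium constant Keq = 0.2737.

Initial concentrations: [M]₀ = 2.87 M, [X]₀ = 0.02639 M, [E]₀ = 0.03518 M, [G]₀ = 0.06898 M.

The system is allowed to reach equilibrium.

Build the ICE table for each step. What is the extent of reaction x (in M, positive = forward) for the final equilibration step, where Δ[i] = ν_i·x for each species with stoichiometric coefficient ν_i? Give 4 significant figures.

Q₀ = 4513 vs Keq = 0.2737 ⇒ Q>K, reverse
Step 1:
                  M         X         E         G
  I            2.87   0.02639   0.03518   0.06898
  C          0.1854    0.1854   0.06179  -0.06179
  E           3.055    0.2118   0.09697  0.007189
  solve Keq expr → x = -0.06179; check Q = 0.2737

x = -0.06179 M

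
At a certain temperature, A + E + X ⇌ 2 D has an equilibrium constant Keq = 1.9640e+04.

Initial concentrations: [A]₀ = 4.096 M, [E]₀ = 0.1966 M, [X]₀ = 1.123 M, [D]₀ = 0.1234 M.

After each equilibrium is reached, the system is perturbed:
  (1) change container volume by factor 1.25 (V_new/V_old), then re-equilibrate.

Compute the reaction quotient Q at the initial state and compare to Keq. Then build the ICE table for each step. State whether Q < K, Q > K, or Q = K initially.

Q₀ = 0.01684; Q < K (proceeds forward)

Q₀ = 0.01684 vs Keq = 1.9640e+04 ⇒ Q<K, forward
Step 1:
                    A           E           X           D
  init          4.096      0.1966       1.123      0.1234
  Δ           -0.1966     -0.1966     -0.1966      0.3932
  eq            3.899  3.7615e-06      0.9264      0.5166
  solve Keq expr → x = 0.1966; check Q = 1.9640e+04
Then change container volume by factor 1.25 (V_new/V_old).
Step 2:
                    A           E           X           D
  init           3.12  3.0092e-06      0.7411      0.4133
  Δ        7.5226e-07  7.5226e-07  7.5226e-07 -1.5045e-06
  eq             3.12  3.7614e-06      0.7411      0.4133
  solve Keq expr → x = -7.5226e-07; check Q = 1.9640e+04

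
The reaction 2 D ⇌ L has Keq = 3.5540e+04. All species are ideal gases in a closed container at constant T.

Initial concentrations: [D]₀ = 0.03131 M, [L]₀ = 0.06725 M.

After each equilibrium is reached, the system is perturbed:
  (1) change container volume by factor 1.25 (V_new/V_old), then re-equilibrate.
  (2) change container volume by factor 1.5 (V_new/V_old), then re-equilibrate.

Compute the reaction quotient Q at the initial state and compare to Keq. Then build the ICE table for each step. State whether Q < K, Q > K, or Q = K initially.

Q₀ = 68.6 vs Keq = 3.5540e+04 ⇒ Q<K, forward
Step 1:
                    D           L
  init        0.03131     0.06725
  Δ          -0.02979     0.01489
  eq          0.00152     0.08214
  solve Keq expr → x = 0.01489; check Q = 3.5540e+04
Then change container volume by factor 1.25 (V_new/V_old).
Step 2:
                    D           L
  init       0.001216     0.06572
  Δ        1.4282e-04 -7.1410e-05
  eq         0.001359     0.06564
  solve Keq expr → x = -7.1410e-05; check Q = 3.5540e+04
Then change container volume by factor 1.5 (V_new/V_old).
Step 3:
                    D           L
  init     9.0604e-04     0.04376
  Δ        2.0235e-04 -1.0117e-04
  eq         0.001108     0.04366
  solve Keq expr → x = -1.0117e-04; check Q = 3.5540e+04

Q₀ = 68.6; Q < K (proceeds forward)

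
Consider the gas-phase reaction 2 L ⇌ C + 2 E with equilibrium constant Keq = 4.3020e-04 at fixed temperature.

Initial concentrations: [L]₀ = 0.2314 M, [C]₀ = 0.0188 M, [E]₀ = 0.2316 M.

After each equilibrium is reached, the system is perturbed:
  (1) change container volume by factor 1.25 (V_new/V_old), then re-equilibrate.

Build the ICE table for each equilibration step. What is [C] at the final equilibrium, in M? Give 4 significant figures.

Q₀ = 0.01883 vs Keq = 4.3020e-04 ⇒ Q>K, reverse
Step 1:
                    L           C           E
  init         0.2314      0.0188      0.2316
  Δ           0.03599      -0.018    -0.03599
  eq           0.2674  8.0389e-04      0.1956
  solve Keq expr → x = -0.018; check Q = 4.3020e-04
Then change container volume by factor 1.25 (V_new/V_old).
Step 2:
                    L           C           E
  init         0.2139  6.4311e-04      0.1565
  Δ       -3.1055e-04  1.5527e-04  3.1055e-04
  eq           0.2136  7.9838e-04      0.1568
  solve Keq expr → x = 1.5527e-04; check Q = 4.3020e-04

[C]_eq = 7.9838e-04 M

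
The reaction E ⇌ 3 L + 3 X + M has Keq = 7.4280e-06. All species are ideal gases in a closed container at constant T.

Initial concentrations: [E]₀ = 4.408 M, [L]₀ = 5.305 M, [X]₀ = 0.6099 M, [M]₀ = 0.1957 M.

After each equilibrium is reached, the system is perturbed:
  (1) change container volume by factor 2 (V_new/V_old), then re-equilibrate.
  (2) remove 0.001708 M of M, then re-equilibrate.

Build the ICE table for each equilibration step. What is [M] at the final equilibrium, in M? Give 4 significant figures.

[M]_eq = 0.01072 M

Q₀ = 1.504 vs Keq = 7.4280e-06 ⇒ Q>K, reverse
Step 1:
                    E           L           X           M
  I             4.408       5.305      0.6099      0.1957
  C            0.1903     -0.5709     -0.5709     -0.1903
  E             4.598       4.734     0.03904    0.005412
  solve Keq expr → x = -0.1903; check Q = 7.4280e-06
Then change container volume by factor 2 (V_new/V_old).
Step 2:
                    E           L           X           M
  I             2.299       2.367     0.01952    0.002706
  C         -0.009181     0.02754     0.02754    0.009181
  E              2.29       2.395     0.04706     0.01189
  solve Keq expr → x = 0.009181; check Q = 7.4280e-06
Then remove 0.001708 M of M.
Step 3:
                    E           L           X           M
  I              2.29       2.395     0.04706     0.01018
  C       -5.3870e-04    0.001616    0.001616  5.3870e-04
  E             2.289       2.396     0.04868     0.01072
  solve Keq expr → x = 5.3870e-04; check Q = 7.4280e-06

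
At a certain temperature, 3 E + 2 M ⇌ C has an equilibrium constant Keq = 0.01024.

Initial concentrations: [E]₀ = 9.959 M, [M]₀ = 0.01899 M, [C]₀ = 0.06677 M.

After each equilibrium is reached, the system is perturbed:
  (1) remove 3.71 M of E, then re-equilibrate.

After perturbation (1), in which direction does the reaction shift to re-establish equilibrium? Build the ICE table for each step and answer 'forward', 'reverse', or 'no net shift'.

Direction: reverse

Q₀ = 0.1874 vs Keq = 0.01024 ⇒ Q>K, reverse
Step 1:
                  E         M         C
  Initial     9.959   0.01899   0.06677
  Change    0.06912   0.04608  -0.02304
  Equil       10.03   0.06507   0.04373
  solve Keq expr → x = -0.02304; check Q = 0.01024
Then remove 3.71 M of E.
Step 2:
                  E         M         C
  Initial     6.318   0.06507   0.04373
  Change    0.05209   0.03473  -0.01736
  Equil        6.37    0.0998   0.02636
  solve Keq expr → x = -0.01736; check Q = 0.01024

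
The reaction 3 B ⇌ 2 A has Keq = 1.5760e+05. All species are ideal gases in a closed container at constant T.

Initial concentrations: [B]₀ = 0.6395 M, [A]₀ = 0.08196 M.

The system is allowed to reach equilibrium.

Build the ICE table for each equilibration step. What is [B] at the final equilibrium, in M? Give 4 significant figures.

Q₀ = 0.02569 vs Keq = 1.5760e+05 ⇒ Q<K, forward
Step 1:
                    B           A
  Initial      0.6395     0.08196
  Change      -0.6278      0.4186
  Equil       0.01167      0.5005
  solve Keq expr → x = 0.2093; check Q = 1.5760e+05

[B]_eq = 0.01167 M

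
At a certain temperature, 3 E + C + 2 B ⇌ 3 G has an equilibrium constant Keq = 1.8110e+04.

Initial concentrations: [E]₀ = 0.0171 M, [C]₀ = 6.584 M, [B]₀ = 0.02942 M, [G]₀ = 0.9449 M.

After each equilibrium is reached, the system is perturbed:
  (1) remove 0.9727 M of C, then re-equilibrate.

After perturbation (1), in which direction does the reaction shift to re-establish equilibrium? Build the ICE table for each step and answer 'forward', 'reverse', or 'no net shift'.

Direction: reverse

Q₀ = 2.9607e+07 vs Keq = 1.8110e+04 ⇒ Q>K, reverse
Step 1:
                   E          C          B          G
  init        0.0171      6.584    0.02942     0.9449
  Δ           0.0771     0.0257     0.0514    -0.0771
  eq          0.0942       6.61    0.08082     0.8678
  solve Keq expr → x = -0.0257; check Q = 1.8110e+04
Then remove 0.9727 M of C.
Step 2:
                   E          C          B          G
  init        0.0942      5.637    0.08082     0.8678
  Δ         0.003112   0.001037   0.002075  -0.003112
  eq         0.09731      5.638    0.08289     0.8647
  solve Keq expr → x = -0.001037; check Q = 1.8110e+04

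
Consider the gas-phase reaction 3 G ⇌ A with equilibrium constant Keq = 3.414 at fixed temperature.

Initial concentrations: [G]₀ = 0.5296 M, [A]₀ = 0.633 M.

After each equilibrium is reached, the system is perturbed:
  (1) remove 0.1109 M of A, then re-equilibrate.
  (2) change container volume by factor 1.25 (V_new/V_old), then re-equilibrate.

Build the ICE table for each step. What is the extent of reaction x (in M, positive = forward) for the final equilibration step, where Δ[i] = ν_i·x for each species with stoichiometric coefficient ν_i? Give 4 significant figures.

Q₀ = 4.261 vs Keq = 3.414 ⇒ Q>K, reverse
Step 1:
                  G         A
  Initial    0.5296     0.633
  Change    0.03691   -0.0123
  Equil      0.5665    0.6207
  solve Keq expr → x = -0.0123; check Q = 3.414
Then remove 0.1109 M of A.
Step 2:
                  G         A
  Initial    0.5665    0.5098
  Change   -0.03227   0.01076
  Equil      0.5342    0.5206
  solve Keq expr → x = 0.01076; check Q = 3.414
Then change container volume by factor 1.25 (V_new/V_old).
Step 3:
                  G         A
  Initial    0.4274    0.4164
  Change    0.06042  -0.02014
  Equil      0.4878    0.3963
  solve Keq expr → x = -0.02014; check Q = 3.414

x = -0.02014 M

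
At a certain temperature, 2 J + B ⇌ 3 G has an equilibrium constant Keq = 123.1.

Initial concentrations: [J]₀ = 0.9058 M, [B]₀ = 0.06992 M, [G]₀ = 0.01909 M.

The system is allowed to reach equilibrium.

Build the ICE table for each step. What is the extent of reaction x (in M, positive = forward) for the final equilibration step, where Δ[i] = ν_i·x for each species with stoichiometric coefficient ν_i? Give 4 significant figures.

Q₀ = 1.2127e-04 vs Keq = 123.1 ⇒ Q<K, forward
Step 1:
                    J           B           G
  Initial      0.9058     0.06992     0.01909
  Change      -0.1395    -0.06976      0.2093
  Equil        0.7663  1.6474e-04      0.2284
  solve Keq expr → x = 0.06976; check Q = 123.1

x = 0.06976 M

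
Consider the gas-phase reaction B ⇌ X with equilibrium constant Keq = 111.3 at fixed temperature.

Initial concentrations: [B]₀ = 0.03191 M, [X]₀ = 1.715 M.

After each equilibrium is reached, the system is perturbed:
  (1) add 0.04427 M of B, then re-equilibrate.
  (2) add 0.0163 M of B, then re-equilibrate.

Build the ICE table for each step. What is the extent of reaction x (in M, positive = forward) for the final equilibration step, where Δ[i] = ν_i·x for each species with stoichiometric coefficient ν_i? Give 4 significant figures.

x = 0.01615 M

Q₀ = 53.74 vs Keq = 111.3 ⇒ Q<K, forward
Step 1:
                   B          X
  I          0.03191      1.715
  C         -0.01635    0.01635
  E          0.01556      1.731
  solve Keq expr → x = 0.01635; check Q = 111.3
Then add 0.04427 M of B.
Step 2:
                   B          X
  I          0.05983      1.731
  C         -0.04388    0.04388
  E          0.01595      1.775
  solve Keq expr → x = 0.04388; check Q = 111.3
Then add 0.0163 M of B.
Step 3:
                   B          X
  I          0.03225      1.775
  C         -0.01615    0.01615
  E           0.0161      1.791
  solve Keq expr → x = 0.01615; check Q = 111.3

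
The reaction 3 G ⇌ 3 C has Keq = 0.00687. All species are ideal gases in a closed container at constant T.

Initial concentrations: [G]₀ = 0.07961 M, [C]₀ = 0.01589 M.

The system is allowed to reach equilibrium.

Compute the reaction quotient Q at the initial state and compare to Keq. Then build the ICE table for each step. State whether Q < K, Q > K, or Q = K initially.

Q₀ = 0.007952 vs Keq = 0.00687 ⇒ Q>K, reverse
Step 1:
                   G          C
  init       0.07961    0.01589
  Δ       6.3526e-04 -6.3526e-04
  eq         0.08025    0.01525
  solve Keq expr → x = -2.1175e-04; check Q = 0.00687

Q₀ = 0.007952; Q > K (proceeds reverse)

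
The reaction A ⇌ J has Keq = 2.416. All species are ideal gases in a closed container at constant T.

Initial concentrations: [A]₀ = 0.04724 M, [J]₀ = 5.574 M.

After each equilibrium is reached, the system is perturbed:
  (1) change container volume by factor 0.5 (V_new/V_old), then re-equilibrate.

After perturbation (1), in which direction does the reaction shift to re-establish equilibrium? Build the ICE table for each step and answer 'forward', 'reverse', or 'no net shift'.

Direction: no net shift

Q₀ = 118 vs Keq = 2.416 ⇒ Q>K, reverse
Step 1:
                    A           J
  init        0.04724       5.574
  Δ             1.598      -1.598
  eq            1.646       3.976
  solve Keq expr → x = -1.598; check Q = 2.416
Then change container volume by factor 0.5 (V_new/V_old).
Step 2:
                    A           J
  init          3.291       7.951
  Δ                 0           0
  eq            3.291       7.951
  solve Keq expr → x = 0; check Q = 2.416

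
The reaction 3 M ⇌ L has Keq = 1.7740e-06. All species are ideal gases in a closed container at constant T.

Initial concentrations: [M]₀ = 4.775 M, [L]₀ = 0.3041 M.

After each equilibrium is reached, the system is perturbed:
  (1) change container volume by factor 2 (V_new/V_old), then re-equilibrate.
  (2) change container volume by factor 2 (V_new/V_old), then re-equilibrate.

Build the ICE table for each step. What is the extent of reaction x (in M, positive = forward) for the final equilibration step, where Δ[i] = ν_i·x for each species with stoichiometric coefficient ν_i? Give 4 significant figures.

x = -1.5295e-05 M

Q₀ = 0.002793 vs Keq = 1.7740e-06 ⇒ Q>K, reverse
Step 1:
                    M           L
  init          4.775      0.3041
  Δ            0.9113     -0.3038
  eq            5.686  3.2617e-04
  solve Keq expr → x = -0.3038; check Q = 1.7740e-06
Then change container volume by factor 2 (V_new/V_old).
Step 2:
                    M           L
  init          2.843  1.6309e-04
  Δ        3.6690e-04 -1.2230e-04
  eq            2.844  4.0787e-05
  solve Keq expr → x = -1.2230e-04; check Q = 1.7740e-06
Then change container volume by factor 2 (V_new/V_old).
Step 3:
                    M           L
  init          1.422  2.0394e-05
  Δ        4.5884e-05 -1.5295e-05
  eq            1.422  5.0989e-06
  solve Keq expr → x = -1.5295e-05; check Q = 1.7740e-06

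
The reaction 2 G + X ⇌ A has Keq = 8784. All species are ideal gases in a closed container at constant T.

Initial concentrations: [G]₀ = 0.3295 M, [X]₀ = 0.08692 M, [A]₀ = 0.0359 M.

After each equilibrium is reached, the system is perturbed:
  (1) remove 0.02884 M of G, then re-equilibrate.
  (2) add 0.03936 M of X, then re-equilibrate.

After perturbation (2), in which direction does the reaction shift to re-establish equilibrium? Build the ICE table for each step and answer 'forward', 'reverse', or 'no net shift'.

Direction: forward

Q₀ = 3.804 vs Keq = 8784 ⇒ Q<K, forward
Step 1:
                  G         X         A
  I          0.3295   0.08692    0.0359
  C         -0.1727  -0.08635   0.08635
  E          0.1568 5.6614e-04    0.1223
  solve Keq expr → x = 0.08635; check Q = 8784
Then remove 0.02884 M of G.
Step 2:
                  G         X         A
  I           0.128 5.6614e-04    0.1223
  C       5.4964e-04 2.7482e-04 -2.7482e-04
  E          0.1285 8.4096e-04     0.122
  solve Keq expr → x = -2.7482e-04; check Q = 8784
Then add 0.03936 M of X.
Step 3:
                  G         X         A
  I          0.1285    0.0402     0.122
  C        -0.06997  -0.03499   0.03499
  E         0.05853  0.005216     0.157
  solve Keq expr → x = 0.03499; check Q = 8784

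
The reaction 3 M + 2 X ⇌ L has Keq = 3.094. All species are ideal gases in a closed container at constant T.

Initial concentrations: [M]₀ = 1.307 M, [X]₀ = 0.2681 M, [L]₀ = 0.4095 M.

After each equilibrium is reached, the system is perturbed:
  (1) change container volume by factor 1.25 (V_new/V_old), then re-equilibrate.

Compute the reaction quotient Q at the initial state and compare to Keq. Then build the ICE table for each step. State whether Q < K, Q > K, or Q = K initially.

Q₀ = 2.552 vs Keq = 3.094 ⇒ Q<K, forward
Step 1:
                    M           X           L
  I             1.307      0.2681      0.4095
  C          -0.02337    -0.01558    0.007789
  E             1.284      0.2525      0.4173
  solve Keq expr → x = 0.007789; check Q = 3.094
Then change container volume by factor 1.25 (V_new/V_old).
Step 2:
                    M           X           L
  I             1.027       0.202      0.3338
  C           0.09297     0.06198    -0.03099
  E              1.12       0.264      0.3028
  solve Keq expr → x = -0.03099; check Q = 3.094

Q₀ = 2.552; Q < K (proceeds forward)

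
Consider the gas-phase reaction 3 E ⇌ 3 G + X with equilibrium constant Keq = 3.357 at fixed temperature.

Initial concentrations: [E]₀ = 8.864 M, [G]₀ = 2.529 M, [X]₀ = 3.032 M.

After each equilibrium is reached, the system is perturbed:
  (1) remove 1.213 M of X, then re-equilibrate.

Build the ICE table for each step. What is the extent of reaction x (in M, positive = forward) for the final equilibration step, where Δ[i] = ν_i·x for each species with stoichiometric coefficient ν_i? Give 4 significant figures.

x = 0.102 M

Q₀ = 0.07042 vs Keq = 3.357 ⇒ Q<K, forward
Step 1:
                   E          G          X
  Initial      8.864      2.529      3.032
  Change      -2.994      2.994      0.998
  Equil         5.87      5.523       4.03
  solve Keq expr → x = 0.998; check Q = 3.357
Then remove 1.213 M of X.
Step 2:
                   E          G          X
  Initial       5.87      5.523      2.817
  Change     -0.3061     0.3061      0.102
  Equil        5.564      5.829      2.919
  solve Keq expr → x = 0.102; check Q = 3.357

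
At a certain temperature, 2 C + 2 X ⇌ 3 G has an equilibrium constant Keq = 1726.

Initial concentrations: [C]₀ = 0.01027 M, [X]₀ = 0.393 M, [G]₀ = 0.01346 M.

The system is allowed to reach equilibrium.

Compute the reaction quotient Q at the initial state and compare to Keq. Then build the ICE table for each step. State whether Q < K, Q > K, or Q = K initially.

Q₀ = 0.1497; Q < K (proceeds forward)

Q₀ = 0.1497 vs Keq = 1726 ⇒ Q<K, forward
Step 1:
                  C         X         G
  I         0.01027     0.393   0.01346
  C       -0.009969 -0.009969   0.01495
  E       3.0098e-04     0.383   0.02841
  solve Keq expr → x = 0.004985; check Q = 1726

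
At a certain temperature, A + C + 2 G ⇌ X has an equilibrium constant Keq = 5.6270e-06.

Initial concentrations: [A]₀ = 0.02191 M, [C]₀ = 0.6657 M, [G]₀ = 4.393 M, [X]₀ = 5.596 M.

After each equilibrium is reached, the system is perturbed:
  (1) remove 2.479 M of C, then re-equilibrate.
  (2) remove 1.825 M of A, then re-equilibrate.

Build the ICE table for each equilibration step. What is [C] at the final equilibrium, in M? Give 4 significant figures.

[C]_eq = 3.763 M

Q₀ = 19.88 vs Keq = 5.6270e-06 ⇒ Q>K, reverse
Step 1:
                  A         C         G         X
  Initial   0.02191    0.6657     4.393     5.596
  Change      5.549     5.549      11.1    -5.549
  Equil       5.571     6.215     15.49   0.04676
  solve Keq expr → x = -5.549; check Q = 5.6270e-06
Then remove 2.479 M of C.
Step 2:
                  A         C         G         X
  Initial     5.571     3.736     15.49   0.04676
  Change    0.01829   0.01829   0.03657  -0.01829
  Equil       5.589     3.754     15.53   0.02847
  solve Keq expr → x = -0.01829; check Q = 5.6270e-06
Then remove 1.825 M of A.
Step 3:
                  A         C         G         X
  Initial     3.764     3.754     15.53   0.02847
  Change   0.009157  0.009157   0.01831 -0.009157
  Equil       3.774     3.763     15.55   0.01931
  solve Keq expr → x = -0.009157; check Q = 5.6270e-06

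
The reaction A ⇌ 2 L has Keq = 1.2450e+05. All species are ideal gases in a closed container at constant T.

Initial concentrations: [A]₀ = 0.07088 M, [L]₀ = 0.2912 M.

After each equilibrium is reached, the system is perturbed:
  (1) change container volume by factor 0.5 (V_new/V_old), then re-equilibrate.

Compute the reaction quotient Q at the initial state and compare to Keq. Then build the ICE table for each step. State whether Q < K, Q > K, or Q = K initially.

Q₀ = 1.196; Q < K (proceeds forward)

Q₀ = 1.196 vs Keq = 1.2450e+05 ⇒ Q<K, forward
Step 1:
                  A         L
  init      0.07088    0.2912
  Δ        -0.07088    0.1418
  eq      1.5056e-06     0.433
  solve Keq expr → x = 0.07088; check Q = 1.2450e+05
Then change container volume by factor 0.5 (V_new/V_old).
Step 2:
                  A         L
  init    3.0113e-06    0.8659
  Δ       3.0112e-06 -6.0224e-06
  eq      6.0225e-06    0.8659
  solve Keq expr → x = -3.0112e-06; check Q = 1.2450e+05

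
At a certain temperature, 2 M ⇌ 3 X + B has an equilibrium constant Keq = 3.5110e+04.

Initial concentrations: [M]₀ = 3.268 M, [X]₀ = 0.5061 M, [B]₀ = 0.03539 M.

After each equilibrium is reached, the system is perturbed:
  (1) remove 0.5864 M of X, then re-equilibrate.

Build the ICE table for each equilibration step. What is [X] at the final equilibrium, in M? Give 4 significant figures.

[X]_eq = 4.717 M

Q₀ = 4.2956e-04 vs Keq = 3.5110e+04 ⇒ Q<K, forward
Step 1:
                   M          X          B
  init         3.268     0.5061    0.03539
  Δ           -3.185      4.778      1.593
  eq         0.08271      5.284      1.628
  solve Keq expr → x = 1.593; check Q = 3.5110e+04
Then remove 0.5864 M of X.
Step 2:
                   M          X          B
  init       0.08271      4.698      1.628
  Δ         -0.01282    0.01922   0.006408
  eq          0.0699      4.717      1.634
  solve Keq expr → x = 0.006408; check Q = 3.5110e+04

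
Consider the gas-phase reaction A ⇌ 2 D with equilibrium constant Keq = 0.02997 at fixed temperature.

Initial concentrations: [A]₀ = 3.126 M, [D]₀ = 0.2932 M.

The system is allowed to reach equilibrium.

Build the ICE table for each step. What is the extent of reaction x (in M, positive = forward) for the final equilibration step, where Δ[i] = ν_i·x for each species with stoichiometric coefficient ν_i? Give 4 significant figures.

Q₀ = 0.0275 vs Keq = 0.02997 ⇒ Q<K, forward
Step 1:
                   A          D
  Initial      3.126     0.2932
  Change   -0.006287    0.01257
  Equil         3.12     0.3058
  solve Keq expr → x = 0.006287; check Q = 0.02997

x = 0.006287 M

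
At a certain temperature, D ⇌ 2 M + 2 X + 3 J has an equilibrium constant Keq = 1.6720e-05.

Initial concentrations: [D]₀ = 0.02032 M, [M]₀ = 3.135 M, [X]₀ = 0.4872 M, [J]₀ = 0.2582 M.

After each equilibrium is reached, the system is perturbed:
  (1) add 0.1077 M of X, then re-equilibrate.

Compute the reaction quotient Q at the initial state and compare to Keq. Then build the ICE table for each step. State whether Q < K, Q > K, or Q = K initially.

Q₀ = 1.976; Q > K (proceeds reverse)

Q₀ = 1.976 vs Keq = 1.6720e-05 ⇒ Q>K, reverse
Step 1:
                  D         M         X         J
  I         0.02032     3.135    0.4872    0.2582
  C         0.08197   -0.1639   -0.1639   -0.2459
  E          0.1023     2.971    0.3233   0.01229
  solve Keq expr → x = -0.08197; check Q = 1.6720e-05
Then add 0.1077 M of X.
Step 2:
                  D         M         X         J
  I          0.1023     2.971     0.431   0.01229
  C       6.9832e-04 -0.001397 -0.001397 -0.002095
  E           0.103      2.97    0.4296   0.01019
  solve Keq expr → x = -6.9832e-04; check Q = 1.6720e-05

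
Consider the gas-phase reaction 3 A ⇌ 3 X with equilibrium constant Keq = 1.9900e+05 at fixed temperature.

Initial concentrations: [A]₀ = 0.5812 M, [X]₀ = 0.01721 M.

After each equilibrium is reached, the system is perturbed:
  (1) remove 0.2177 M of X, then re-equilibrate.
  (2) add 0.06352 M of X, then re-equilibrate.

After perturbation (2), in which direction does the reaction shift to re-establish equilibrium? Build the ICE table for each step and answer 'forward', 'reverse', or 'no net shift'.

Q₀ = 2.5964e-05 vs Keq = 1.9900e+05 ⇒ Q<K, forward
Step 1:
                  A         X
  Initial    0.5812   0.01721
  Change    -0.5711    0.5711
  Equil     0.01008    0.5883
  solve Keq expr → x = 0.1904; check Q = 1.9900e+05
Then remove 0.2177 M of X.
Step 2:
                  A         X
  Initial   0.01008    0.3706
  Change  -0.003666  0.003666
  Equil    0.006411    0.3743
  solve Keq expr → x = 0.001222; check Q = 1.9900e+05
Then add 0.06352 M of X.
Step 3:
                  A         X
  Initial  0.006411    0.4378
  Change    0.00107  -0.00107
  Equil    0.007481    0.4367
  solve Keq expr → x = -3.5656e-04; check Q = 1.9900e+05

Direction: reverse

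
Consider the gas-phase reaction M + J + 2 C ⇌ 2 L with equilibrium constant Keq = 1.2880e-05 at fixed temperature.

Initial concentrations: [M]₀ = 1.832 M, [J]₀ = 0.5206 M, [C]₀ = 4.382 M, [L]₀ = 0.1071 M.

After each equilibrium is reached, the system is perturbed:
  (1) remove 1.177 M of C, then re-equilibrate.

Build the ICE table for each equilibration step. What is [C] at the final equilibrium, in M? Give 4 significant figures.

Q₀ = 6.2633e-04 vs Keq = 1.2880e-05 ⇒ Q>K, reverse
Step 1:
                   M          J          C          L
  init         1.832     0.5206      4.382     0.1071
  Δ          0.04528    0.04528    0.09056   -0.09056
  eq           1.877     0.5659      4.473    0.01654
  solve Keq expr → x = -0.04528; check Q = 1.2880e-05
Then remove 1.177 M of C.
Step 2:
                   M          J          C          L
  init         1.877     0.5659      3.296    0.01654
  Δ         0.002154   0.002154   0.004308  -0.004308
  eq           1.879      0.568        3.3    0.01224
  solve Keq expr → x = -0.002154; check Q = 1.2880e-05

[C]_eq = 3.3 M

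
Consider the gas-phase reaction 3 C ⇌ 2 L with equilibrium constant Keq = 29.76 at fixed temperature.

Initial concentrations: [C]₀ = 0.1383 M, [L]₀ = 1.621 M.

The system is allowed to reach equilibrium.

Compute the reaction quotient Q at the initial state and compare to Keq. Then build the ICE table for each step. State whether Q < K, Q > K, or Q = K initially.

Q₀ = 993.3; Q > K (proceeds reverse)

Q₀ = 993.3 vs Keq = 29.76 ⇒ Q>K, reverse
Step 1:
                    C           L
  I            0.1383       1.621
  C             0.273      -0.182
  E            0.4113       1.439
  solve Keq expr → x = -0.091; check Q = 29.76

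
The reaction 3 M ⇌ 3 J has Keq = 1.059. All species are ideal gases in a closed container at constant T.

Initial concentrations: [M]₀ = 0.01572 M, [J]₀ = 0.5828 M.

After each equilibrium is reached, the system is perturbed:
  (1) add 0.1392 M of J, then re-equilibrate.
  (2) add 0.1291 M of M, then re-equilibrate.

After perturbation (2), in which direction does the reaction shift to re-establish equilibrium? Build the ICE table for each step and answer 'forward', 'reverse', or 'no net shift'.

Q₀ = 5.0957e+04 vs Keq = 1.059 ⇒ Q>K, reverse
Step 1:
                   M          J
  Initial    0.01572     0.5828
  Change      0.2807    -0.2807
  Equil       0.2964     0.3021
  solve Keq expr → x = -0.09356; check Q = 1.059
Then add 0.1392 M of J.
Step 2:
                   M          J
  Initial     0.2964     0.4413
  Change     0.06894   -0.06894
  Equil       0.3653     0.3724
  solve Keq expr → x = -0.02298; check Q = 1.059
Then add 0.1291 M of M.
Step 3:
                   M          J
  Initial     0.4944     0.3724
  Change    -0.06517    0.06517
  Equil       0.4293     0.4376
  solve Keq expr → x = 0.02172; check Q = 1.059

Direction: forward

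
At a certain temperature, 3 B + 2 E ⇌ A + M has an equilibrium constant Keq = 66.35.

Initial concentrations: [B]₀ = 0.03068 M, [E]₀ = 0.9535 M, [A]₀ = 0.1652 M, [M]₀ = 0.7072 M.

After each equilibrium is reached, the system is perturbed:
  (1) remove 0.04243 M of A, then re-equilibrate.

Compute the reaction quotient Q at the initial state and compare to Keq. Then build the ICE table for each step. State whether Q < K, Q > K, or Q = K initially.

Q₀ = 4450 vs Keq = 66.35 ⇒ Q>K, reverse
Step 1:
                    B           E           A           M
  Initial     0.03068      0.9535      0.1652      0.7072
  Change      0.08107     0.05404    -0.02702    -0.02702
  Equil        0.1117       1.008      0.1382      0.6802
  solve Keq expr → x = -0.02702; check Q = 66.35
Then remove 0.04243 M of A.
Step 2:
                    B           E           A           M
  Initial      0.1117       1.008     0.09575      0.6802
  Change     -0.01095   -0.007302    0.003651    0.003651
  Equil        0.1008           1      0.0994      0.6838
  solve Keq expr → x = 0.003651; check Q = 66.35

Q₀ = 4450; Q > K (proceeds reverse)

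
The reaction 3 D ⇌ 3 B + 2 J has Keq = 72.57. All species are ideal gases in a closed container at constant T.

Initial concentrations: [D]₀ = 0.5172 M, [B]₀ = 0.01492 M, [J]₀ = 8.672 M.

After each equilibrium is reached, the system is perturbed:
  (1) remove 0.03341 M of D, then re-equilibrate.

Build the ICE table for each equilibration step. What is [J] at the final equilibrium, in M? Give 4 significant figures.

Q₀ = 0.001805 vs Keq = 72.57 ⇒ Q<K, forward
Step 1:
                    D           B           J
  Initial      0.5172     0.01492       8.672
  Change      -0.2479      0.2479      0.1653
  Equil        0.2693      0.2628       8.837
  solve Keq expr → x = 0.08263; check Q = 72.57
Then remove 0.03341 M of D.
Step 2:
                    D           B           J
  Initial      0.2359      0.2628       8.837
  Change       0.0164     -0.0164    -0.01093
  Equil        0.2523      0.2464       8.826
  solve Keq expr → x = -0.005466; check Q = 72.57

[J]_eq = 8.826 M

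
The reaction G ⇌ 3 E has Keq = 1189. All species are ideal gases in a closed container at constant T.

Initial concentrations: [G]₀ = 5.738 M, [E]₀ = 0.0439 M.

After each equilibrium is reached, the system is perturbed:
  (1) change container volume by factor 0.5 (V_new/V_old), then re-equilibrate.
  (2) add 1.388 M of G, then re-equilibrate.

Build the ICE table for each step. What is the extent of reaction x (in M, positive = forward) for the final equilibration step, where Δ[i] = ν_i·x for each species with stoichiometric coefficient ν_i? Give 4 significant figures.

x = 0.3699 M

Q₀ = 1.4745e-05 vs Keq = 1189 ⇒ Q<K, forward
Step 1:
                  G         E
  I           5.738    0.0439
  C          -4.126     12.38
  E           1.612     12.42
  solve Keq expr → x = 4.126; check Q = 1189
Then change container volume by factor 0.5 (V_new/V_old).
Step 2:
                  G         E
  I           3.224     24.84
  C           2.111    -6.332
  E           5.335     18.51
  solve Keq expr → x = -2.111; check Q = 1189
Then add 1.388 M of G.
Step 3:
                  G         E
  I           6.723     18.51
  C         -0.3699      1.11
  E           6.353     19.62
  solve Keq expr → x = 0.3699; check Q = 1189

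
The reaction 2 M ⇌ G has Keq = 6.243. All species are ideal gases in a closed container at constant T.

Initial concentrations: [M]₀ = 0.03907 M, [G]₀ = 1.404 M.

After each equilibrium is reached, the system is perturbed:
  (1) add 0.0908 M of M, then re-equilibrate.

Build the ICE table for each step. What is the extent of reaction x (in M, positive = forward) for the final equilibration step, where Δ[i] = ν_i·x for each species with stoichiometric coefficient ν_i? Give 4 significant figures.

x = 0.04164 M

Q₀ = 919.8 vs Keq = 6.243 ⇒ Q>K, reverse
Step 1:
                    M           G
  I           0.03907       1.404
  C            0.4001        -0.2
  E            0.4391       1.204
  solve Keq expr → x = -0.2; check Q = 6.243
Then add 0.0908 M of M.
Step 2:
                    M           G
  I            0.5299       1.204
  C          -0.08327     0.04164
  E            0.4467       1.246
  solve Keq expr → x = 0.04164; check Q = 6.243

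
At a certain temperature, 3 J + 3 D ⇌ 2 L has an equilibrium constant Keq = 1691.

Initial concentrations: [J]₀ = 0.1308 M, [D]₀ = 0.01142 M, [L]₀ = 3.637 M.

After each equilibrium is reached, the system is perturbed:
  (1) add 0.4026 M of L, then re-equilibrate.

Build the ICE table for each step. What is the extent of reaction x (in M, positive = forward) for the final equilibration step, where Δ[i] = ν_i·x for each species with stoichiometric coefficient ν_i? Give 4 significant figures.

Q₀ = 3.9689e+09 vs Keq = 1691 ⇒ Q>K, reverse
Step 1:
                  J         D         L
  Initial    0.1308   0.01142     3.637
  Change     0.3682    0.3682   -0.2455
  Equil       0.499    0.3797     3.392
  solve Keq expr → x = -0.1227; check Q = 1691
Then add 0.4026 M of L.
Step 2:
                  J         D         L
  Initial     0.499    0.3797     3.794
  Change    0.01602   0.01602  -0.01068
  Equil      0.5151    0.3957     3.783
  solve Keq expr → x = -0.005338; check Q = 1691

x = -0.005338 M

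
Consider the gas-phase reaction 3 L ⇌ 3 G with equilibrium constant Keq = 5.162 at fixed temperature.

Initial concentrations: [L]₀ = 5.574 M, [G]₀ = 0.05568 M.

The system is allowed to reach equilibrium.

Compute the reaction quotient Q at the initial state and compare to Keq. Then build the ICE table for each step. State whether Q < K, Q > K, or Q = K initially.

Q₀ = 9.9677e-07; Q < K (proceeds forward)

Q₀ = 9.9677e-07 vs Keq = 5.162 ⇒ Q<K, forward
Step 1:
                   L          G
  init         5.574    0.05568
  Δ           -3.511      3.511
  eq           2.063      3.566
  solve Keq expr → x = 1.17; check Q = 5.162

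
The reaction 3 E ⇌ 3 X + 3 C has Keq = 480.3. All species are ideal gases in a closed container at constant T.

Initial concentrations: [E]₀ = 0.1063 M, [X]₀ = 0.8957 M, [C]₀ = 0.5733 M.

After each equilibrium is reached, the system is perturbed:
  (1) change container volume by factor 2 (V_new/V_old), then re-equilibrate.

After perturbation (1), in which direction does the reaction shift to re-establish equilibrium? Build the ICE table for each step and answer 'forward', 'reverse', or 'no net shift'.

Direction: forward

Q₀ = 112.7 vs Keq = 480.3 ⇒ Q<K, forward
Step 1:
                  E         X         C
  init       0.1063    0.8957    0.5733
  Δ        -0.03417   0.03417   0.03417
  eq        0.07213    0.9299    0.6075
  solve Keq expr → x = 0.01139; check Q = 480.3
Then change container volume by factor 2 (V_new/V_old).
Step 2:
                  E         X         C
  init      0.03606    0.4649    0.3037
  Δ        -0.01639   0.01639   0.01639
  eq        0.01968    0.4813    0.3201
  solve Keq expr → x = 0.005463; check Q = 480.3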